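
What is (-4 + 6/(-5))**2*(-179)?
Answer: -121004/25 ≈ -4840.2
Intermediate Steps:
(-4 + 6/(-5))**2*(-179) = (-4 + 6*(-1/5))**2*(-179) = (-4 - 6/5)**2*(-179) = (-26/5)**2*(-179) = (676/25)*(-179) = -121004/25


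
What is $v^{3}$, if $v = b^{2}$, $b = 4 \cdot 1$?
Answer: $4096$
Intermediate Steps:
$b = 4$
$v = 16$ ($v = 4^{2} = 16$)
$v^{3} = 16^{3} = 4096$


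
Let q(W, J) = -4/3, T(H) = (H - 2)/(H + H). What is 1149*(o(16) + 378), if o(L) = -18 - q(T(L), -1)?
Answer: 415172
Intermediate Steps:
T(H) = (-2 + H)/(2*H) (T(H) = (-2 + H)/((2*H)) = (-2 + H)*(1/(2*H)) = (-2 + H)/(2*H))
q(W, J) = -4/3 (q(W, J) = -4*⅓ = -4/3)
o(L) = -50/3 (o(L) = -18 - 1*(-4/3) = -18 + 4/3 = -50/3)
1149*(o(16) + 378) = 1149*(-50/3 + 378) = 1149*(1084/3) = 415172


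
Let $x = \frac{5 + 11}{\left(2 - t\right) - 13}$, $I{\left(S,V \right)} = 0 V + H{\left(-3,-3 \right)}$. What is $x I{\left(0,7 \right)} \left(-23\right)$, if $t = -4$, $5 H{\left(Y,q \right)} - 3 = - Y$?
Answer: $\frac{2208}{35} \approx 63.086$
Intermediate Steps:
$H{\left(Y,q \right)} = \frac{3}{5} - \frac{Y}{5}$ ($H{\left(Y,q \right)} = \frac{3}{5} + \frac{\left(-1\right) Y}{5} = \frac{3}{5} - \frac{Y}{5}$)
$I{\left(S,V \right)} = \frac{6}{5}$ ($I{\left(S,V \right)} = 0 V + \left(\frac{3}{5} - - \frac{3}{5}\right) = 0 + \left(\frac{3}{5} + \frac{3}{5}\right) = 0 + \frac{6}{5} = \frac{6}{5}$)
$x = - \frac{16}{7}$ ($x = \frac{5 + 11}{\left(2 - -4\right) - 13} = \frac{16}{\left(2 + 4\right) - 13} = \frac{16}{6 - 13} = \frac{16}{-7} = 16 \left(- \frac{1}{7}\right) = - \frac{16}{7} \approx -2.2857$)
$x I{\left(0,7 \right)} \left(-23\right) = \left(- \frac{16}{7}\right) \frac{6}{5} \left(-23\right) = \left(- \frac{96}{35}\right) \left(-23\right) = \frac{2208}{35}$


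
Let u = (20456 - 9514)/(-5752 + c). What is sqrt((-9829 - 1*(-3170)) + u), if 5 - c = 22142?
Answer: 3*I*sqrt(20635977)/167 ≈ 81.605*I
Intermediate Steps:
c = -22137 (c = 5 - 1*22142 = 5 - 22142 = -22137)
u = -10942/27889 (u = (20456 - 9514)/(-5752 - 22137) = 10942/(-27889) = 10942*(-1/27889) = -10942/27889 ≈ -0.39234)
sqrt((-9829 - 1*(-3170)) + u) = sqrt((-9829 - 1*(-3170)) - 10942/27889) = sqrt((-9829 + 3170) - 10942/27889) = sqrt(-6659 - 10942/27889) = sqrt(-185723793/27889) = 3*I*sqrt(20635977)/167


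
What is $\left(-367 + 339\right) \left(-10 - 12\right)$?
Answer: $616$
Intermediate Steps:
$\left(-367 + 339\right) \left(-10 - 12\right) = - 28 \left(-10 - 12\right) = \left(-28\right) \left(-22\right) = 616$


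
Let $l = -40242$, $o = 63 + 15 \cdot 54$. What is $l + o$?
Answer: $-39369$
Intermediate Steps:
$o = 873$ ($o = 63 + 810 = 873$)
$l + o = -40242 + 873 = -39369$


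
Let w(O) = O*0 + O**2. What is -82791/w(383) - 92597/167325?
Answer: -27435965408/24544736925 ≈ -1.1178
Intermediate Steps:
w(O) = O**2 (w(O) = 0 + O**2 = O**2)
-82791/w(383) - 92597/167325 = -82791/(383**2) - 92597/167325 = -82791/146689 - 92597*1/167325 = -82791*1/146689 - 92597/167325 = -82791/146689 - 92597/167325 = -27435965408/24544736925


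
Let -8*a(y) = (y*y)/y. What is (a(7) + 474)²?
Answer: 14326225/64 ≈ 2.2385e+5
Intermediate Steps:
a(y) = -y/8 (a(y) = -y*y/(8*y) = -y²/(8*y) = -y/8)
(a(7) + 474)² = (-⅛*7 + 474)² = (-7/8 + 474)² = (3785/8)² = 14326225/64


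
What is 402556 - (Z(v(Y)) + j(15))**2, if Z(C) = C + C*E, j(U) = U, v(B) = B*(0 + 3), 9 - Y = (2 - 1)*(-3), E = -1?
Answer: 402331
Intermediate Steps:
Y = 12 (Y = 9 - (2 - 1)*(-3) = 9 - (-3) = 9 - 1*(-3) = 9 + 3 = 12)
v(B) = 3*B (v(B) = B*3 = 3*B)
Z(C) = 0 (Z(C) = C + C*(-1) = C - C = 0)
402556 - (Z(v(Y)) + j(15))**2 = 402556 - (0 + 15)**2 = 402556 - 1*15**2 = 402556 - 1*225 = 402556 - 225 = 402331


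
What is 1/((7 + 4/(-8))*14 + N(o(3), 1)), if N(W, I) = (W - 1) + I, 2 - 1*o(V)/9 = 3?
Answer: 1/82 ≈ 0.012195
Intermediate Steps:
o(V) = -9 (o(V) = 18 - 9*3 = 18 - 27 = -9)
N(W, I) = -1 + I + W (N(W, I) = (-1 + W) + I = -1 + I + W)
1/((7 + 4/(-8))*14 + N(o(3), 1)) = 1/((7 + 4/(-8))*14 + (-1 + 1 - 9)) = 1/((7 + 4*(-⅛))*14 - 9) = 1/((7 - ½)*14 - 9) = 1/((13/2)*14 - 9) = 1/(91 - 9) = 1/82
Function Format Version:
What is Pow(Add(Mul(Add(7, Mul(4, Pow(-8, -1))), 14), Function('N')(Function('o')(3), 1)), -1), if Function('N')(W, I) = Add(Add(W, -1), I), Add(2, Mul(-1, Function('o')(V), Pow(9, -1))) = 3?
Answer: Rational(1, 82) ≈ 0.012195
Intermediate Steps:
Function('o')(V) = -9 (Function('o')(V) = Add(18, Mul(-9, 3)) = Add(18, -27) = -9)
Function('N')(W, I) = Add(-1, I, W) (Function('N')(W, I) = Add(Add(-1, W), I) = Add(-1, I, W))
Pow(Add(Mul(Add(7, Mul(4, Pow(-8, -1))), 14), Function('N')(Function('o')(3), 1)), -1) = Pow(Add(Mul(Add(7, Mul(4, Pow(-8, -1))), 14), Add(-1, 1, -9)), -1) = Pow(Add(Mul(Add(7, Mul(4, Rational(-1, 8))), 14), -9), -1) = Pow(Add(Mul(Add(7, Rational(-1, 2)), 14), -9), -1) = Pow(Add(Mul(Rational(13, 2), 14), -9), -1) = Pow(Add(91, -9), -1) = Pow(82, -1) = Rational(1, 82)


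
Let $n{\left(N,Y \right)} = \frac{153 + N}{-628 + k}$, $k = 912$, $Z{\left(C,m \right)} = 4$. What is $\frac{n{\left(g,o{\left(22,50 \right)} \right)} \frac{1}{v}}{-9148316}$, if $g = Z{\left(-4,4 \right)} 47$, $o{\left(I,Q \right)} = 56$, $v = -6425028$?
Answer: $\frac{341}{16693004952608832} \approx 2.0428 \cdot 10^{-14}$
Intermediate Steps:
$g = 188$ ($g = 4 \cdot 47 = 188$)
$n{\left(N,Y \right)} = \frac{153}{284} + \frac{N}{284}$ ($n{\left(N,Y \right)} = \frac{153 + N}{-628 + 912} = \frac{153 + N}{284} = \left(153 + N\right) \frac{1}{284} = \frac{153}{284} + \frac{N}{284}$)
$\frac{n{\left(g,o{\left(22,50 \right)} \right)} \frac{1}{v}}{-9148316} = \frac{\left(\frac{153}{284} + \frac{1}{284} \cdot 188\right) \frac{1}{-6425028}}{-9148316} = \left(\frac{153}{284} + \frac{47}{71}\right) \left(- \frac{1}{6425028}\right) \left(- \frac{1}{9148316}\right) = \frac{341}{284} \left(- \frac{1}{6425028}\right) \left(- \frac{1}{9148316}\right) = \left(- \frac{341}{1824707952}\right) \left(- \frac{1}{9148316}\right) = \frac{341}{16693004952608832}$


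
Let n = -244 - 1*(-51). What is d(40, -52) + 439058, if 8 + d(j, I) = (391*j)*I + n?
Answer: -374423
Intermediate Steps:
n = -193 (n = -244 + 51 = -193)
d(j, I) = -201 + 391*I*j (d(j, I) = -8 + ((391*j)*I - 193) = -8 + (391*I*j - 193) = -8 + (-193 + 391*I*j) = -201 + 391*I*j)
d(40, -52) + 439058 = (-201 + 391*(-52)*40) + 439058 = (-201 - 813280) + 439058 = -813481 + 439058 = -374423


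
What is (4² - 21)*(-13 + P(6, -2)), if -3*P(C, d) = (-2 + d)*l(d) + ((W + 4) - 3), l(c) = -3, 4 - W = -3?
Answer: 295/3 ≈ 98.333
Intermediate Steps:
W = 7 (W = 4 - 1*(-3) = 4 + 3 = 7)
P(C, d) = -14/3 + d (P(C, d) = -((-2 + d)*(-3) + ((7 + 4) - 3))/3 = -((6 - 3*d) + (11 - 3))/3 = -((6 - 3*d) + 8)/3 = -(14 - 3*d)/3 = -14/3 + d)
(4² - 21)*(-13 + P(6, -2)) = (4² - 21)*(-13 + (-14/3 - 2)) = (16 - 21)*(-13 - 20/3) = -5*(-59/3) = 295/3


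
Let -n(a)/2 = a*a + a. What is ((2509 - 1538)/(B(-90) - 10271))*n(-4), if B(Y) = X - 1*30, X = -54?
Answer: 23304/10355 ≈ 2.2505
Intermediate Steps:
B(Y) = -84 (B(Y) = -54 - 1*30 = -54 - 30 = -84)
n(a) = -2*a - 2*a² (n(a) = -2*(a*a + a) = -2*(a² + a) = -2*(a + a²) = -2*a - 2*a²)
((2509 - 1538)/(B(-90) - 10271))*n(-4) = ((2509 - 1538)/(-84 - 10271))*(-2*(-4)*(1 - 4)) = (971/(-10355))*(-2*(-4)*(-3)) = (971*(-1/10355))*(-24) = -971/10355*(-24) = 23304/10355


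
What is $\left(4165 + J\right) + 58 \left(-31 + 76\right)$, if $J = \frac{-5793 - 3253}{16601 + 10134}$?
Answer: $\frac{181120579}{26735} \approx 6774.7$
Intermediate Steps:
$J = - \frac{9046}{26735} \approx -0.33836$
$\left(4165 + J\right) + 58 \left(-31 + 76\right) = \left(4165 - \frac{9046}{26735}\right) + 58 \left(-31 + 76\right) = \frac{111342229}{26735} + 58 \cdot 45 = \frac{111342229}{26735} + 2610 = \frac{181120579}{26735}$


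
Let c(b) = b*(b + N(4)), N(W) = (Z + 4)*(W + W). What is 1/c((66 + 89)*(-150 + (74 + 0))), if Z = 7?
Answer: 1/137731760 ≈ 7.2605e-9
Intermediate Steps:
N(W) = 22*W (N(W) = (7 + 4)*(W + W) = 11*(2*W) = 22*W)
c(b) = b*(88 + b) (c(b) = b*(b + 22*4) = b*(b + 88) = b*(88 + b))
1/c((66 + 89)*(-150 + (74 + 0))) = 1/(((66 + 89)*(-150 + (74 + 0)))*(88 + (66 + 89)*(-150 + (74 + 0)))) = 1/((155*(-150 + 74))*(88 + 155*(-150 + 74))) = 1/((155*(-76))*(88 + 155*(-76))) = 1/(-11780*(88 - 11780)) = 1/(-11780*(-11692)) = 1/137731760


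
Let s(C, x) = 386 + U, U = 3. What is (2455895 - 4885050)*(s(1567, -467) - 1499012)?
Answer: 3640387553565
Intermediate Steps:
s(C, x) = 389 (s(C, x) = 386 + 3 = 389)
(2455895 - 4885050)*(s(1567, -467) - 1499012) = (2455895 - 4885050)*(389 - 1499012) = -2429155*(-1498623) = 3640387553565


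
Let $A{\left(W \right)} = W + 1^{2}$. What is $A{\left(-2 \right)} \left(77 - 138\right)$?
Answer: $61$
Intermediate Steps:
$A{\left(W \right)} = 1 + W$ ($A{\left(W \right)} = W + 1 = 1 + W$)
$A{\left(-2 \right)} \left(77 - 138\right) = \left(1 - 2\right) \left(77 - 138\right) = \left(-1\right) \left(-61\right) = 61$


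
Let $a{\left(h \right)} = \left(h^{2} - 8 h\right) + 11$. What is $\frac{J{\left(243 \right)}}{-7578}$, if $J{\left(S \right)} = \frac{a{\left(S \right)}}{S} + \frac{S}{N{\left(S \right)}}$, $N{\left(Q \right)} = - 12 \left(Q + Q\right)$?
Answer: $- \frac{456847}{14731632} \approx -0.031011$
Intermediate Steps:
$a{\left(h \right)} = 11 + h^{2} - 8 h$
$N{\left(Q \right)} = - 24 Q$ ($N{\left(Q \right)} = - 12 \cdot 2 Q = - 24 Q$)
$J{\left(S \right)} = - \frac{1}{24} + \frac{11 + S^{2} - 8 S}{S}$ ($J{\left(S \right)} = \frac{11 + S^{2} - 8 S}{S} + \frac{S}{\left(-24\right) S} = \frac{11 + S^{2} - 8 S}{S} + S \left(- \frac{1}{24 S}\right) = \frac{11 + S^{2} - 8 S}{S} - \frac{1}{24} = - \frac{1}{24} + \frac{11 + S^{2} - 8 S}{S}$)
$\frac{J{\left(243 \right)}}{-7578} = \frac{- \frac{193}{24} + 243 + \frac{11}{243}}{-7578} = \left(- \frac{193}{24} + 243 + 11 \cdot \frac{1}{243}\right) \left(- \frac{1}{7578}\right) = \left(- \frac{193}{24} + 243 + \frac{11}{243}\right) \left(- \frac{1}{7578}\right) = \frac{456847}{1944} \left(- \frac{1}{7578}\right) = - \frac{456847}{14731632}$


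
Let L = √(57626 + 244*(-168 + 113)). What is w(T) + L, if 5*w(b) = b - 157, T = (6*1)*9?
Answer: -103/5 + 31*√46 ≈ 189.65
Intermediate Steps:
T = 54 (T = 6*9 = 54)
L = 31*√46 (L = √(57626 + 244*(-55)) = √(57626 - 13420) = √44206 = 31*√46 ≈ 210.25)
w(b) = -157/5 + b/5 (w(b) = (b - 157)/5 = (-157 + b)/5 = -157/5 + b/5)
w(T) + L = (-157/5 + (⅕)*54) + 31*√46 = (-157/5 + 54/5) + 31*√46 = -103/5 + 31*√46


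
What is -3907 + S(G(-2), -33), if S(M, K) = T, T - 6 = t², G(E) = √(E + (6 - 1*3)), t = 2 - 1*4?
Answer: -3897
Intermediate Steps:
t = -2 (t = 2 - 4 = -2)
G(E) = √(3 + E) (G(E) = √(E + (6 - 3)) = √(E + 3) = √(3 + E))
T = 10 (T = 6 + (-2)² = 6 + 4 = 10)
S(M, K) = 10
-3907 + S(G(-2), -33) = -3907 + 10 = -3897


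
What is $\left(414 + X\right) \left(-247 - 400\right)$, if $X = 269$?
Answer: $-441901$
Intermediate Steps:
$\left(414 + X\right) \left(-247 - 400\right) = \left(414 + 269\right) \left(-247 - 400\right) = 683 \left(-647\right) = -441901$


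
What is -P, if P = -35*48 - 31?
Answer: 1711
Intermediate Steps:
P = -1711 (P = -1680 - 31 = -1711)
-P = -1*(-1711) = 1711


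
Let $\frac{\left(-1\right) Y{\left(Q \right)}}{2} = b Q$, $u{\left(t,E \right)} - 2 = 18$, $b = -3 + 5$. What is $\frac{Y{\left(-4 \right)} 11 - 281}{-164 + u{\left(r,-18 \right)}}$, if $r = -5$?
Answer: $\frac{35}{48} \approx 0.72917$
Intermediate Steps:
$b = 2$
$u{\left(t,E \right)} = 20$ ($u{\left(t,E \right)} = 2 + 18 = 20$)
$Y{\left(Q \right)} = - 4 Q$ ($Y{\left(Q \right)} = - 2 \cdot 2 Q = - 4 Q$)
$\frac{Y{\left(-4 \right)} 11 - 281}{-164 + u{\left(r,-18 \right)}} = \frac{\left(-4\right) \left(-4\right) 11 - 281}{-164 + 20} = \frac{16 \cdot 11 - 281}{-144} = \left(176 - 281\right) \left(- \frac{1}{144}\right) = \left(-105\right) \left(- \frac{1}{144}\right) = \frac{35}{48}$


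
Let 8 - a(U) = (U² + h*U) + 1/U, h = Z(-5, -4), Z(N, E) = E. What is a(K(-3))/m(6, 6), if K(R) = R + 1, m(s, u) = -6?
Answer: 7/12 ≈ 0.58333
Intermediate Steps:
h = -4
K(R) = 1 + R
a(U) = 8 - 1/U - U² + 4*U (a(U) = 8 - ((U² - 4*U) + 1/U) = 8 - (1/U + U² - 4*U) = 8 + (-1/U - U² + 4*U) = 8 - 1/U - U² + 4*U)
a(K(-3))/m(6, 6) = (8 - 1/(1 - 3) - (1 - 3)² + 4*(1 - 3))/(-6) = (8 - 1/(-2) - 1*(-2)² + 4*(-2))*(-⅙) = (8 - 1*(-½) - 1*4 - 8)*(-⅙) = (8 + ½ - 4 - 8)*(-⅙) = -7/2*(-⅙) = 7/12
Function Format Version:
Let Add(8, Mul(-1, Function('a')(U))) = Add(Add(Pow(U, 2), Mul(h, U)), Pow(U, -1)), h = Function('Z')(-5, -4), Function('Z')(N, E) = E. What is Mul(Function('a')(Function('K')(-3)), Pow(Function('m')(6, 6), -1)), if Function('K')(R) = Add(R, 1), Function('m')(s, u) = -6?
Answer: Rational(7, 12) ≈ 0.58333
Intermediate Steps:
h = -4
Function('K')(R) = Add(1, R)
Function('a')(U) = Add(8, Mul(-1, Pow(U, -1)), Mul(-1, Pow(U, 2)), Mul(4, U)) (Function('a')(U) = Add(8, Mul(-1, Add(Add(Pow(U, 2), Mul(-4, U)), Pow(U, -1)))) = Add(8, Mul(-1, Add(Pow(U, -1), Pow(U, 2), Mul(-4, U)))) = Add(8, Add(Mul(-1, Pow(U, -1)), Mul(-1, Pow(U, 2)), Mul(4, U))) = Add(8, Mul(-1, Pow(U, -1)), Mul(-1, Pow(U, 2)), Mul(4, U)))
Mul(Function('a')(Function('K')(-3)), Pow(Function('m')(6, 6), -1)) = Mul(Add(8, Mul(-1, Pow(Add(1, -3), -1)), Mul(-1, Pow(Add(1, -3), 2)), Mul(4, Add(1, -3))), Pow(-6, -1)) = Mul(Add(8, Mul(-1, Pow(-2, -1)), Mul(-1, Pow(-2, 2)), Mul(4, -2)), Rational(-1, 6)) = Mul(Add(8, Mul(-1, Rational(-1, 2)), Mul(-1, 4), -8), Rational(-1, 6)) = Mul(Add(8, Rational(1, 2), -4, -8), Rational(-1, 6)) = Mul(Rational(-7, 2), Rational(-1, 6)) = Rational(7, 12)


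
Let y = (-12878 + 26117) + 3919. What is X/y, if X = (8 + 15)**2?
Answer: 23/746 ≈ 0.030831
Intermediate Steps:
X = 529 (X = 23**2 = 529)
y = 17158 (y = 13239 + 3919 = 17158)
X/y = 529/17158 = 529*(1/17158) = 23/746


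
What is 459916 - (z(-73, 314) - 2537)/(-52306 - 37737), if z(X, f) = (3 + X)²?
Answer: 41412218751/90043 ≈ 4.5992e+5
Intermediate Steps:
459916 - (z(-73, 314) - 2537)/(-52306 - 37737) = 459916 - ((3 - 73)² - 2537)/(-52306 - 37737) = 459916 - ((-70)² - 2537)/(-90043) = 459916 - (4900 - 2537)*(-1)/90043 = 459916 - 2363*(-1)/90043 = 459916 - 1*(-2363/90043) = 459916 + 2363/90043 = 41412218751/90043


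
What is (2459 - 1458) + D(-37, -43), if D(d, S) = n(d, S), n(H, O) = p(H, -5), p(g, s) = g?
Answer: 964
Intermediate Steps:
n(H, O) = H
D(d, S) = d
(2459 - 1458) + D(-37, -43) = (2459 - 1458) - 37 = 1001 - 37 = 964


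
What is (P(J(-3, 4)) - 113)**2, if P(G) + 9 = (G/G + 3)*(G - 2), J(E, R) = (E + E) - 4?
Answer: 28900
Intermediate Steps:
J(E, R) = -4 + 2*E (J(E, R) = 2*E - 4 = -4 + 2*E)
P(G) = -17 + 4*G (P(G) = -9 + (G/G + 3)*(G - 2) = -9 + (1 + 3)*(-2 + G) = -9 + 4*(-2 + G) = -9 + (-8 + 4*G) = -17 + 4*G)
(P(J(-3, 4)) - 113)**2 = ((-17 + 4*(-4 + 2*(-3))) - 113)**2 = ((-17 + 4*(-4 - 6)) - 113)**2 = ((-17 + 4*(-10)) - 113)**2 = ((-17 - 40) - 113)**2 = (-57 - 113)**2 = (-170)**2 = 28900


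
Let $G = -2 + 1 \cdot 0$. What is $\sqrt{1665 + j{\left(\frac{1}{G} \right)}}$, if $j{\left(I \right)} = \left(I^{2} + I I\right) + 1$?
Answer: $\frac{\sqrt{6666}}{2} \approx 40.823$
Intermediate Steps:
$G = -2$ ($G = -2 + 0 = -2$)
$j{\left(I \right)} = 1 + 2 I^{2}$ ($j{\left(I \right)} = \left(I^{2} + I^{2}\right) + 1 = 2 I^{2} + 1 = 1 + 2 I^{2}$)
$\sqrt{1665 + j{\left(\frac{1}{G} \right)}} = \sqrt{1665 + \left(1 + 2 \left(\frac{1}{-2}\right)^{2}\right)} = \sqrt{1665 + \left(1 + 2 \left(- \frac{1}{2}\right)^{2}\right)} = \sqrt{1665 + \left(1 + 2 \cdot \frac{1}{4}\right)} = \sqrt{1665 + \left(1 + \frac{1}{2}\right)} = \sqrt{1665 + \frac{3}{2}} = \sqrt{\frac{3333}{2}} = \frac{\sqrt{6666}}{2}$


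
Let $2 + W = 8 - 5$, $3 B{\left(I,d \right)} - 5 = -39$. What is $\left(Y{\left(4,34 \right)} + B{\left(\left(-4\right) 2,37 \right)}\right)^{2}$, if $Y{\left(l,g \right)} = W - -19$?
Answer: $\frac{676}{9} \approx 75.111$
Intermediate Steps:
$B{\left(I,d \right)} = - \frac{34}{3}$ ($B{\left(I,d \right)} = \frac{5}{3} + \frac{1}{3} \left(-39\right) = \frac{5}{3} - 13 = - \frac{34}{3}$)
$W = 1$ ($W = -2 + \left(8 - 5\right) = -2 + 3 = 1$)
$Y{\left(l,g \right)} = 20$ ($Y{\left(l,g \right)} = 1 - -19 = 1 + 19 = 20$)
$\left(Y{\left(4,34 \right)} + B{\left(\left(-4\right) 2,37 \right)}\right)^{2} = \left(20 - \frac{34}{3}\right)^{2} = \left(\frac{26}{3}\right)^{2} = \frac{676}{9}$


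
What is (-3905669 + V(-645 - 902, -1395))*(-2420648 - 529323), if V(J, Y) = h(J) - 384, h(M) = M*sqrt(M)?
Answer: 11522743074463 + 4563605137*I*sqrt(1547) ≈ 1.1523e+13 + 1.795e+11*I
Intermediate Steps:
h(M) = M**(3/2)
V(J, Y) = -384 + J**(3/2) (V(J, Y) = J**(3/2) - 384 = -384 + J**(3/2))
(-3905669 + V(-645 - 902, -1395))*(-2420648 - 529323) = (-3905669 + (-384 + (-645 - 902)**(3/2)))*(-2420648 - 529323) = (-3905669 + (-384 + (-1547)**(3/2)))*(-2949971) = (-3905669 + (-384 - 1547*I*sqrt(1547)))*(-2949971) = (-3906053 - 1547*I*sqrt(1547))*(-2949971) = 11522743074463 + 4563605137*I*sqrt(1547)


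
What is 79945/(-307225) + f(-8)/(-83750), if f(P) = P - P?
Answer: -15989/61445 ≈ -0.26022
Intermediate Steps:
f(P) = 0
79945/(-307225) + f(-8)/(-83750) = 79945/(-307225) + 0/(-83750) = 79945*(-1/307225) + 0*(-1/83750) = -15989/61445 + 0 = -15989/61445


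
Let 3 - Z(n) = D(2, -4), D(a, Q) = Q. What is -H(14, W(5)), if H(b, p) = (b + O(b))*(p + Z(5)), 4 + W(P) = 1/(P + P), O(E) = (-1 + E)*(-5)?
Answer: 1581/10 ≈ 158.10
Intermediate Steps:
Z(n) = 7 (Z(n) = 3 - 1*(-4) = 3 + 4 = 7)
O(E) = 5 - 5*E
W(P) = -4 + 1/(2*P) (W(P) = -4 + 1/(P + P) = -4 + 1/(2*P))
H(b, p) = (5 - 4*b)*(7 + p) (H(b, p) = (b + (5 - 5*b))*(p + 7) = (5 - 4*b)*(7 + p))
-H(14, W(5)) = -(35 - 28*14 + 5*(-4 + (½)/5) - 4*14*(-4 + (½)/5)) = -(35 - 392 + 5*(-4 + (½)*(⅕)) - 4*14*(-4 + (½)*(⅕))) = -(35 - 392 + 5*(-4 + ⅒) - 4*14*(-4 + ⅒)) = -(35 - 392 + 5*(-39/10) - 4*14*(-39/10)) = -(35 - 392 - 39/2 + 1092/5) = -1*(-1581/10) = 1581/10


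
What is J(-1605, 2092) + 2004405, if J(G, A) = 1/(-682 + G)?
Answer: 4584074234/2287 ≈ 2.0044e+6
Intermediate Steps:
J(-1605, 2092) + 2004405 = 1/(-682 - 1605) + 2004405 = 1/(-2287) + 2004405 = -1/2287 + 2004405 = 4584074234/2287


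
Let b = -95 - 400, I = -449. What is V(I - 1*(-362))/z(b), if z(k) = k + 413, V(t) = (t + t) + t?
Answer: 261/82 ≈ 3.1829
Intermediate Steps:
V(t) = 3*t (V(t) = 2*t + t = 3*t)
b = -495
z(k) = 413 + k
V(I - 1*(-362))/z(b) = (3*(-449 - 1*(-362)))/(413 - 495) = (3*(-449 + 362))/(-82) = (3*(-87))*(-1/82) = -261*(-1/82) = 261/82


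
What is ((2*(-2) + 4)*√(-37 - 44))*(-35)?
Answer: 0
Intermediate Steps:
((2*(-2) + 4)*√(-37 - 44))*(-35) = ((-4 + 4)*√(-81))*(-35) = (0*(9*I))*(-35) = 0*(-35) = 0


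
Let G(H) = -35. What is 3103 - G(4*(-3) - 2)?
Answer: 3138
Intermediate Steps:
3103 - G(4*(-3) - 2) = 3103 - 1*(-35) = 3103 + 35 = 3138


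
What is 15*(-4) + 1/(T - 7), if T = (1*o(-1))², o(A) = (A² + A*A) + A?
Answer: -361/6 ≈ -60.167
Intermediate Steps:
o(A) = A + 2*A² (o(A) = (A² + A²) + A = 2*A² + A = A + 2*A²)
T = 1 (T = (1*(-(1 + 2*(-1))))² = (1*(-(1 - 2)))² = (1*(-1*(-1)))² = (1*1)² = 1² = 1)
15*(-4) + 1/(T - 7) = 15*(-4) + 1/(1 - 7) = -60 + 1/(-6) = -60 - ⅙ = -361/6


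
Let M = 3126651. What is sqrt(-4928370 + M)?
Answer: 3*I*sqrt(200191) ≈ 1342.3*I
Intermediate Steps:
sqrt(-4928370 + M) = sqrt(-4928370 + 3126651) = sqrt(-1801719) = 3*I*sqrt(200191)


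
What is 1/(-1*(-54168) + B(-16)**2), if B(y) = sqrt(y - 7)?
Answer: 1/54145 ≈ 1.8469e-5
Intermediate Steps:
B(y) = sqrt(-7 + y)
1/(-1*(-54168) + B(-16)**2) = 1/(-1*(-54168) + (sqrt(-7 - 16))**2) = 1/(54168 + (sqrt(-23))**2) = 1/(54168 + (I*sqrt(23))**2) = 1/(54168 - 23) = 1/54145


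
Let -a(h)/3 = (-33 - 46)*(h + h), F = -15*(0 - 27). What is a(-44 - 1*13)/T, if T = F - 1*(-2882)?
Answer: -1422/173 ≈ -8.2197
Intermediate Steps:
F = 405 (F = -15*(-27) = 405)
T = 3287 (T = 405 - 1*(-2882) = 405 + 2882 = 3287)
a(h) = 474*h (a(h) = -3*(-33 - 46)*(h + h) = -(-237)*2*h = -(-474)*h = 474*h)
a(-44 - 1*13)/T = (474*(-44 - 1*13))/3287 = (474*(-44 - 13))*(1/3287) = (474*(-57))*(1/3287) = -27018*1/3287 = -1422/173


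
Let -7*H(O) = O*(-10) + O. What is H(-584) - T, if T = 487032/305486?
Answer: -804521820/1069201 ≈ -752.45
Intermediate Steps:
T = 243516/152743 (T = 487032*(1/305486) = 243516/152743 ≈ 1.5943)
H(O) = 9*O/7 (H(O) = -(O*(-10) + O)/7 = -(-10*O + O)/7 = -(-9)*O/7 = 9*O/7)
H(-584) - T = (9/7)*(-584) - 1*243516/152743 = -5256/7 - 243516/152743 = -804521820/1069201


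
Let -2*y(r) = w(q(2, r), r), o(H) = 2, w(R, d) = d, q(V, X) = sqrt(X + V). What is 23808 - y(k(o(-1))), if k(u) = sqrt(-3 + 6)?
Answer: 23808 + sqrt(3)/2 ≈ 23809.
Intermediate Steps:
q(V, X) = sqrt(V + X)
k(u) = sqrt(3)
y(r) = -r/2
23808 - y(k(o(-1))) = 23808 - (-1)*sqrt(3)/2 = 23808 + sqrt(3)/2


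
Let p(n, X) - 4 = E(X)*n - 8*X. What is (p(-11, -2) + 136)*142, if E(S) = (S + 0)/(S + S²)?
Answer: 23714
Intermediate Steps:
E(S) = S/(S + S²)
p(n, X) = 4 - 8*X + n/(1 + X) (p(n, X) = 4 + (n/(1 + X) - 8*X) = 4 + (-8*X + n/(1 + X)) = 4 - 8*X + n/(1 + X))
(p(-11, -2) + 136)*142 = ((-11 + 4*(1 - 2)*(1 - 2*(-2)))/(1 - 2) + 136)*142 = ((-11 + 4*(-1)*(1 + 4))/(-1) + 136)*142 = (-(-11 + 4*(-1)*5) + 136)*142 = (-(-11 - 20) + 136)*142 = (-1*(-31) + 136)*142 = (31 + 136)*142 = 167*142 = 23714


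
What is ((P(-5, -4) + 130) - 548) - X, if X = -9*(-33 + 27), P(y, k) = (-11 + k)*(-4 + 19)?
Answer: -697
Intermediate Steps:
P(y, k) = -165 + 15*k (P(y, k) = (-11 + k)*15 = -165 + 15*k)
X = 54 (X = -9*(-6) = 54)
((P(-5, -4) + 130) - 548) - X = (((-165 + 15*(-4)) + 130) - 548) - 1*54 = (((-165 - 60) + 130) - 548) - 54 = ((-225 + 130) - 548) - 54 = (-95 - 548) - 54 = -643 - 54 = -697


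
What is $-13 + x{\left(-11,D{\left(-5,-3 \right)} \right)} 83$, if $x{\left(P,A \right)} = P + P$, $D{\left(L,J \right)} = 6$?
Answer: $-1839$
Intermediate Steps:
$x{\left(P,A \right)} = 2 P$
$-13 + x{\left(-11,D{\left(-5,-3 \right)} \right)} 83 = -13 + 2 \left(-11\right) 83 = -13 - 1826 = -1839$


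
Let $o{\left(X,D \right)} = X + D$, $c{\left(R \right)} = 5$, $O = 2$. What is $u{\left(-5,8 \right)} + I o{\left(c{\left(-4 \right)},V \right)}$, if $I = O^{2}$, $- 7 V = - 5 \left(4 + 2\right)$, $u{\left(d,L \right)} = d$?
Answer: $\frac{225}{7} \approx 32.143$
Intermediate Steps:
$V = \frac{30}{7}$ ($V = - \frac{\left(-5\right) \left(4 + 2\right)}{7} = - \frac{\left(-5\right) 6}{7} = \left(- \frac{1}{7}\right) \left(-30\right) = \frac{30}{7} \approx 4.2857$)
$o{\left(X,D \right)} = D + X$
$I = 4$ ($I = 2^{2} = 4$)
$u{\left(-5,8 \right)} + I o{\left(c{\left(-4 \right)},V \right)} = -5 + 4 \left(\frac{30}{7} + 5\right) = -5 + 4 \cdot \frac{65}{7} = -5 + \frac{260}{7} = \frac{225}{7}$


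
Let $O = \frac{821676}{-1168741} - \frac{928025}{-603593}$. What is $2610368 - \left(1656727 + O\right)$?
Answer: $\frac{672739624619795076}{705443886413} \approx 9.5364 \cdot 10^{5}$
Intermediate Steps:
$O = \frac{588662984657}{705443886413}$ ($O = 821676 \left(- \frac{1}{1168741}\right) - - \frac{928025}{603593} = - \frac{821676}{1168741} + \frac{928025}{603593} = \frac{588662984657}{705443886413} \approx 0.83446$)
$2610368 - \left(1656727 + O\right) = 2610368 - \left(1656727 + \frac{588662984657}{705443886413}\right) = 2610368 - \frac{1168728522268334908}{705443886413} = \frac{672739624619795076}{705443886413}$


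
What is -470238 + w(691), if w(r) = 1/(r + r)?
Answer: -649868915/1382 ≈ -4.7024e+5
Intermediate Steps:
w(r) = 1/(2*r)
-470238 + w(691) = -470238 + (½)/691 = -470238 + (½)*(1/691) = -470238 + 1/1382 = -649868915/1382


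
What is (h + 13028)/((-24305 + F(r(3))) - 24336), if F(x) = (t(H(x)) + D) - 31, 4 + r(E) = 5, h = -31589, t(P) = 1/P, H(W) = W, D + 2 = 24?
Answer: 18561/48649 ≈ 0.38153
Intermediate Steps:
D = 22 (D = -2 + 24 = 22)
t(P) = 1/P
r(E) = 1 (r(E) = -4 + 5 = 1)
F(x) = -9 + 1/x (F(x) = (1/x + 22) - 31 = (22 + 1/x) - 31 = -9 + 1/x)
(h + 13028)/((-24305 + F(r(3))) - 24336) = (-31589 + 13028)/((-24305 + (-9 + 1/1)) - 24336) = -18561/((-24305 + (-9 + 1)) - 24336) = -18561/((-24305 - 8) - 24336) = -18561/(-24313 - 24336) = -18561/(-48649) = -18561*(-1/48649) = 18561/48649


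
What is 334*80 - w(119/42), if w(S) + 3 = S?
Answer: 160321/6 ≈ 26720.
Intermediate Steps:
w(S) = -3 + S
334*80 - w(119/42) = 334*80 - (-3 + 119/42) = 26720 - (-3 + 119*(1/42)) = 26720 - (-3 + 17/6) = 26720 - 1*(-⅙) = 26720 + ⅙ = 160321/6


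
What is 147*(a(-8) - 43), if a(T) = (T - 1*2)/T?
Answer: -24549/4 ≈ -6137.3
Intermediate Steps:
a(T) = (-2 + T)/T (a(T) = (T - 2)/T = (-2 + T)/T)
147*(a(-8) - 43) = 147*((-2 - 8)/(-8) - 43) = 147*(-⅛*(-10) - 43) = 147*(5/4 - 43) = 147*(-167/4) = -24549/4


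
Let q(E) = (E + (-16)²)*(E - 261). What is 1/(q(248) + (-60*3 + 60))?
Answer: -1/6672 ≈ -0.00014988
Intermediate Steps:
q(E) = (-261 + E)*(256 + E) (q(E) = (E + 256)*(-261 + E) = (256 + E)*(-261 + E) = (-261 + E)*(256 + E))
1/(q(248) + (-60*3 + 60)) = 1/((-66816 + 248² - 5*248) + (-60*3 + 60)) = 1/((-66816 + 61504 - 1240) + (-180 + 60)) = 1/(-6552 - 120) = 1/(-6672) = -1/6672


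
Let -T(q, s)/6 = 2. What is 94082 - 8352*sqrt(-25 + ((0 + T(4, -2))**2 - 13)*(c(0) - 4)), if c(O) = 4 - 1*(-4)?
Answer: 94082 - 8352*sqrt(499) ≈ -92488.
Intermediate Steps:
T(q, s) = -12 (T(q, s) = -6*2 = -12)
c(O) = 8 (c(O) = 4 + 4 = 8)
94082 - 8352*sqrt(-25 + ((0 + T(4, -2))**2 - 13)*(c(0) - 4)) = 94082 - 8352*sqrt(-25 + ((0 - 12)**2 - 13)*(8 - 4)) = 94082 - 8352*sqrt(-25 + ((-12)**2 - 13)*4) = 94082 - 8352*sqrt(-25 + (144 - 13)*4) = 94082 - 8352*sqrt(-25 + 131*4) = 94082 - 8352*sqrt(-25 + 524) = 94082 - 8352*sqrt(499)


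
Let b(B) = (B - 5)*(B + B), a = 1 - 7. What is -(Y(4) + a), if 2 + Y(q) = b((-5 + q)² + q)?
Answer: 8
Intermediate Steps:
a = -6
b(B) = 2*B*(-5 + B) (b(B) = (-5 + B)*(2*B) = 2*B*(-5 + B))
Y(q) = -2 + 2*(q + (-5 + q)²)*(-5 + q + (-5 + q)²) (Y(q) = -2 + 2*((-5 + q)² + q)*(-5 + ((-5 + q)² + q)) = -2 + 2*(q + (-5 + q)²)*(-5 + (q + (-5 + q)²)) = -2 + 2*(q + (-5 + q)²)*(-5 + q + (-5 + q)²))
-(Y(4) + a) = -((-2 + 2*(4 + (-5 + 4)²)*(-5 + 4 + (-5 + 4)²)) - 6) = -((-2 + 2*(4 + (-1)²)*(-5 + 4 + (-1)²)) - 6) = -((-2 + 2*(4 + 1)*(-5 + 4 + 1)) - 6) = -((-2 + 2*5*0) - 6) = -((-2 + 0) - 6) = -(-2 - 6) = -1*(-8) = 8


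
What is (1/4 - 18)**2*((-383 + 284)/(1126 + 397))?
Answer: -499059/24368 ≈ -20.480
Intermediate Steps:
(1/4 - 18)**2*((-383 + 284)/(1126 + 397)) = (1/4 - 18)**2*(-99/1523) = (-71/4)**2*(-99*1/1523) = (5041/16)*(-99/1523) = -499059/24368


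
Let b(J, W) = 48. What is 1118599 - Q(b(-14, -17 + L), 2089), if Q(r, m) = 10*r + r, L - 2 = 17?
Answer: 1118071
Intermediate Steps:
L = 19 (L = 2 + 17 = 19)
Q(r, m) = 11*r
1118599 - Q(b(-14, -17 + L), 2089) = 1118599 - 11*48 = 1118599 - 1*528 = 1118599 - 528 = 1118071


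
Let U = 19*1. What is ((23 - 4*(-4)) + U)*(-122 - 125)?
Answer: -14326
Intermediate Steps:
U = 19
((23 - 4*(-4)) + U)*(-122 - 125) = ((23 - 4*(-4)) + 19)*(-122 - 125) = ((23 + 16) + 19)*(-247) = (39 + 19)*(-247) = 58*(-247) = -14326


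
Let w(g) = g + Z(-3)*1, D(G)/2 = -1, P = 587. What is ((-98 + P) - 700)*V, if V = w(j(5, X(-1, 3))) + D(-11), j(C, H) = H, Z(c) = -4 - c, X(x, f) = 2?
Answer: 211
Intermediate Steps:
D(G) = -2 (D(G) = 2*(-1) = -2)
w(g) = -1 + g (w(g) = g + (-4 - 1*(-3))*1 = g + (-4 + 3)*1 = g - 1*1 = g - 1 = -1 + g)
V = -1 (V = (-1 + 2) - 2 = 1 - 2 = -1)
((-98 + P) - 700)*V = ((-98 + 587) - 700)*(-1) = (489 - 700)*(-1) = -211*(-1) = 211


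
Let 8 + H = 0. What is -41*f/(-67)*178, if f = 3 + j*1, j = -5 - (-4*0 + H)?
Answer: 43788/67 ≈ 653.55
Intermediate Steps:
H = -8 (H = -8 + 0 = -8)
j = 3 (j = -5 - (-4*0 - 8) = -5 - (0 - 8) = -5 - 1*(-8) = -5 + 8 = 3)
f = 6 (f = 3 + 3*1 = 3 + 3 = 6)
-41*f/(-67)*178 = -246/(-67)*178 = -246*(-1)/67*178 = -41*(-6/67)*178 = (246/67)*178 = 43788/67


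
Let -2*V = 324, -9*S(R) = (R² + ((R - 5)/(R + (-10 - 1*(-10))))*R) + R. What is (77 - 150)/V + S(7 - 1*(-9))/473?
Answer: 29435/76626 ≈ 0.38414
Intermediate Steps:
S(R) = 5/9 - 2*R/9 - R²/9 (S(R) = -((R² + ((R - 5)/(R + (-10 - 1*(-10))))*R) + R)/9 = -((R² + ((-5 + R)/(R + (-10 + 10)))*R) + R)/9 = -((R² + ((-5 + R)/(R + 0))*R) + R)/9 = -((R² + ((-5 + R)/R)*R) + R)/9 = -((R² + (-5 + R)) + R)/9 = -((-5 + R + R²) + R)/9 = -(-5 + R² + 2*R)/9 = 5/9 - 2*R/9 - R²/9)
V = -162 (V = -½*324 = -162)
(77 - 150)/V + S(7 - 1*(-9))/473 = (77 - 150)/(-162) + (5/9 - 2*(7 - 1*(-9))/9 - (7 - 1*(-9))²/9)/473 = -73*(-1/162) + (5/9 - 2*(7 + 9)/9 - (7 + 9)²/9)*(1/473) = 73/162 + (5/9 - 2/9*16 - ⅑*16²)*(1/473) = 73/162 + (5/9 - 32/9 - ⅑*256)*(1/473) = 73/162 + (5/9 - 32/9 - 256/9)*(1/473) = 73/162 - 283/9*1/473 = 73/162 - 283/4257 = 29435/76626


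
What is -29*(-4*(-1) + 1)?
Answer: -145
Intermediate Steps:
-29*(-4*(-1) + 1) = -29*(4 + 1) = -29*5 = -145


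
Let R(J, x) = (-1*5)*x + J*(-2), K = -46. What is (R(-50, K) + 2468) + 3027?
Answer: 5825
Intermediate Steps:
R(J, x) = -5*x - 2*J
(R(-50, K) + 2468) + 3027 = ((-5*(-46) - 2*(-50)) + 2468) + 3027 = ((230 + 100) + 2468) + 3027 = (330 + 2468) + 3027 = 2798 + 3027 = 5825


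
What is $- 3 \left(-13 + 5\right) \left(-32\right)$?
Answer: $-768$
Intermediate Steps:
$- 3 \left(-13 + 5\right) \left(-32\right) = \left(-3\right) \left(-8\right) \left(-32\right) = 24 \left(-32\right) = -768$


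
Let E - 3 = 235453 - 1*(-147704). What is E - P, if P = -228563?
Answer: 611723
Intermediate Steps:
E = 383160 (E = 3 + (235453 - 1*(-147704)) = 3 + (235453 + 147704) = 3 + 383157 = 383160)
E - P = 383160 - 1*(-228563) = 383160 + 228563 = 611723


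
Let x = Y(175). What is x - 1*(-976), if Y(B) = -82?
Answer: 894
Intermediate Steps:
x = -82
x - 1*(-976) = -82 - 1*(-976) = -82 + 976 = 894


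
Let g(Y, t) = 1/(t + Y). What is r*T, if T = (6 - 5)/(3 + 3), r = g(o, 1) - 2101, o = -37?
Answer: -75637/216 ≈ -350.17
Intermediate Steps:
g(Y, t) = 1/(Y + t)
r = -75637/36 (r = 1/(-37 + 1) - 2101 = 1/(-36) - 2101 = -1/36 - 2101 = -75637/36 ≈ -2101.0)
T = ⅙ (T = 1/6 = 1*(⅙) = ⅙ ≈ 0.16667)
r*T = -75637/36*⅙ = -75637/216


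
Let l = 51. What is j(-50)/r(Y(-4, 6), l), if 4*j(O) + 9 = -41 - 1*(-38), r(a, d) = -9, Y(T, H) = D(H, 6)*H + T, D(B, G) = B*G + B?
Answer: ⅓ ≈ 0.33333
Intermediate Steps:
D(B, G) = B + B*G
Y(T, H) = T + 7*H² (Y(T, H) = (H*(1 + 6))*H + T = (H*7)*H + T = (7*H)*H + T = 7*H² + T = T + 7*H²)
j(O) = -3 (j(O) = -9/4 + (-41 - 1*(-38))/4 = -9/4 + (-41 + 38)/4 = -9/4 + (¼)*(-3) = -9/4 - ¾ = -3)
j(-50)/r(Y(-4, 6), l) = -3/(-9) = -3*(-⅑) = ⅓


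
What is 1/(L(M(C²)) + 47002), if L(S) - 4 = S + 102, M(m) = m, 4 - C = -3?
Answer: 1/47157 ≈ 2.1206e-5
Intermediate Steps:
C = 7 (C = 4 - 1*(-3) = 4 + 3 = 7)
L(S) = 106 + S (L(S) = 4 + (S + 102) = 4 + (102 + S) = 106 + S)
1/(L(M(C²)) + 47002) = 1/((106 + 7²) + 47002) = 1/((106 + 49) + 47002) = 1/(155 + 47002) = 1/47157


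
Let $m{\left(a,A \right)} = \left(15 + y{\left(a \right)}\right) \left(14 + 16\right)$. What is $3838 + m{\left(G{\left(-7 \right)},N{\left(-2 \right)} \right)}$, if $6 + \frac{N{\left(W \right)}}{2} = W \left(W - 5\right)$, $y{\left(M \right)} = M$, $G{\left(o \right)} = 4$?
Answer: $4408$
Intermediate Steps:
$N{\left(W \right)} = -12 + 2 W \left(-5 + W\right)$ ($N{\left(W \right)} = -12 + 2 W \left(W - 5\right) = -12 + 2 W \left(-5 + W\right)$)
$m{\left(a,A \right)} = 450 + 30 a$ ($m{\left(a,A \right)} = \left(15 + a\right) \left(14 + 16\right) = \left(15 + a\right) 30 = 450 + 30 a$)
$3838 + m{\left(G{\left(-7 \right)},N{\left(-2 \right)} \right)} = 3838 + \left(450 + 30 \cdot 4\right) = 3838 + \left(450 + 120\right) = 3838 + 570 = 4408$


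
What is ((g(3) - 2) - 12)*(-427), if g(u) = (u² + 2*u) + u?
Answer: -1708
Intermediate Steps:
g(u) = u² + 3*u
((g(3) - 2) - 12)*(-427) = ((3*(3 + 3) - 2) - 12)*(-427) = ((3*6 - 2) - 12)*(-427) = ((18 - 2) - 12)*(-427) = (16 - 12)*(-427) = 4*(-427) = -1708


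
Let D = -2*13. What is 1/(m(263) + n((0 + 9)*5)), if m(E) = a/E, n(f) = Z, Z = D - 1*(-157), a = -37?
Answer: 263/34416 ≈ 0.0076418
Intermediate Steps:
D = -26
Z = 131 (Z = -26 - 1*(-157) = -26 + 157 = 131)
n(f) = 131
m(E) = -37/E
1/(m(263) + n((0 + 9)*5)) = 1/(-37/263 + 131) = 1/(34416/263) = 263/34416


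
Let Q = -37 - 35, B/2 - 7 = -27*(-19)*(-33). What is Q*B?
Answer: 2436768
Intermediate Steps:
B = -33844 (B = 14 + 2*(-27*(-19)*(-33)) = 14 + 2*(513*(-33)) = 14 + 2*(-16929) = 14 - 33858 = -33844)
Q = -72
Q*B = -72*(-33844) = 2436768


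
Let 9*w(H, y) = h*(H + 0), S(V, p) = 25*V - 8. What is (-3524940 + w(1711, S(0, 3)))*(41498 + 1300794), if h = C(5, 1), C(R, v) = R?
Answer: -42572005554260/9 ≈ -4.7302e+12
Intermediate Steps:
h = 5
S(V, p) = -8 + 25*V
w(H, y) = 5*H/9 (w(H, y) = (5*(H + 0))/9 = (5*H)/9 = 5*H/9)
(-3524940 + w(1711, S(0, 3)))*(41498 + 1300794) = (-3524940 + (5/9)*1711)*(41498 + 1300794) = (-3524940 + 8555/9)*1342292 = -31715905/9*1342292 = -42572005554260/9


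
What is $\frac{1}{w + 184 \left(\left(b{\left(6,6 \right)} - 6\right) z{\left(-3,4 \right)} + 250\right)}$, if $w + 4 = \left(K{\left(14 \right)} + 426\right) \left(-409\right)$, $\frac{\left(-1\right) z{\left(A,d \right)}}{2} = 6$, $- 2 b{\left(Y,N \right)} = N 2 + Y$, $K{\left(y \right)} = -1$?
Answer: $- \frac{1}{94709} \approx -1.0559 \cdot 10^{-5}$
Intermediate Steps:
$b{\left(Y,N \right)} = - N - \frac{Y}{2}$ ($b{\left(Y,N \right)} = - \frac{N 2 + Y}{2} = - \frac{2 N + Y}{2} = - \frac{Y + 2 N}{2} = - N - \frac{Y}{2}$)
$z{\left(A,d \right)} = -12$ ($z{\left(A,d \right)} = \left(-2\right) 6 = -12$)
$w = -173829$ ($w = -4 + \left(-1 + 426\right) \left(-409\right) = -4 + 425 \left(-409\right) = -4 - 173825 = -173829$)
$\frac{1}{w + 184 \left(\left(b{\left(6,6 \right)} - 6\right) z{\left(-3,4 \right)} + 250\right)} = \frac{1}{-173829 + 184 \left(\left(\left(\left(-1\right) 6 - 3\right) - 6\right) \left(-12\right) + 250\right)} = \frac{1}{-173829 + 184 \left(\left(\left(-6 - 3\right) - 6\right) \left(-12\right) + 250\right)} = \frac{1}{-173829 + 184 \left(\left(-9 - 6\right) \left(-12\right) + 250\right)} = \frac{1}{-173829 + 184 \left(\left(-15\right) \left(-12\right) + 250\right)} = \frac{1}{-173829 + 184 \left(180 + 250\right)} = \frac{1}{-173829 + 184 \cdot 430} = \frac{1}{-173829 + 79120} = \frac{1}{-94709} = - \frac{1}{94709}$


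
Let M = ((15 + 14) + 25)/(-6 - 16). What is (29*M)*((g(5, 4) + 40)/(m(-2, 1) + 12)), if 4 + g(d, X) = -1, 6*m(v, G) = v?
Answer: -2349/11 ≈ -213.55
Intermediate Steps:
m(v, G) = v/6
g(d, X) = -5 (g(d, X) = -4 - 1 = -5)
M = -27/11 (M = (29 + 25)/(-22) = 54*(-1/22) = -27/11 ≈ -2.4545)
(29*M)*((g(5, 4) + 40)/(m(-2, 1) + 12)) = (29*(-27/11))*((-5 + 40)/((1/6)*(-2) + 12)) = -27405/(11*(-1/3 + 12)) = -27405/(11*35/3) = -27405*3/(11*35) = -783/11*3 = -2349/11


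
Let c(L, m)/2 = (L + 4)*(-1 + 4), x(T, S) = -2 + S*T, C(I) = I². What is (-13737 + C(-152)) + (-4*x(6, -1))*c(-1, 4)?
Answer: 9943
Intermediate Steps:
c(L, m) = 24 + 6*L (c(L, m) = 2*((L + 4)*(-1 + 4)) = 2*((4 + L)*3) = 2*(12 + 3*L) = 24 + 6*L)
(-13737 + C(-152)) + (-4*x(6, -1))*c(-1, 4) = (-13737 + (-152)²) + (-4*(-2 - 1*6))*(24 + 6*(-1)) = (-13737 + 23104) + (-4*(-2 - 6))*(24 - 6) = 9367 - 4*(-8)*18 = 9367 + 32*18 = 9367 + 576 = 9943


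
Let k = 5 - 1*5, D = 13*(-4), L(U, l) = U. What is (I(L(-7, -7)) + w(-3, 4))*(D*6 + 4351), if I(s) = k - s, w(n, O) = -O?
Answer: 12117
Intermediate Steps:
D = -52
k = 0 (k = 5 - 5 = 0)
I(s) = -s (I(s) = 0 - s = -s)
(I(L(-7, -7)) + w(-3, 4))*(D*6 + 4351) = (-1*(-7) - 1*4)*(-52*6 + 4351) = (7 - 4)*(-312 + 4351) = 3*4039 = 12117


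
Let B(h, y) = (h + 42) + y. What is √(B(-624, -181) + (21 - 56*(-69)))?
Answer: √3122 ≈ 55.875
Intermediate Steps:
B(h, y) = 42 + h + y (B(h, y) = (42 + h) + y = 42 + h + y)
√(B(-624, -181) + (21 - 56*(-69))) = √((42 - 624 - 181) + (21 - 56*(-69))) = √(-763 + (21 + 3864)) = √(-763 + 3885) = √3122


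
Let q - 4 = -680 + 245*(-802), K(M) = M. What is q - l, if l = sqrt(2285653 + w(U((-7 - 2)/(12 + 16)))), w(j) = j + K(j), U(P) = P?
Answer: -197166 - sqrt(447987862)/14 ≈ -1.9868e+5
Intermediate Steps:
w(j) = 2*j (w(j) = j + j = 2*j)
q = -197166 (q = 4 + (-680 + 245*(-802)) = 4 + (-680 - 196490) = 4 - 197170 = -197166)
l = sqrt(447987862)/14 (l = sqrt(2285653 + 2*((-7 - 2)/(12 + 16))) = sqrt(2285653 + 2*(-9/28)) = sqrt(2285653 - 9/14) = sqrt(31999133/14) = sqrt(447987862)/14 ≈ 1511.8)
q - l = -197166 - sqrt(447987862)/14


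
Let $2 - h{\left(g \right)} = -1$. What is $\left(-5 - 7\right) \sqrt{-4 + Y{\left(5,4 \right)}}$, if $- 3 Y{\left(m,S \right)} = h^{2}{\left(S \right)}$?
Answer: $- 12 i \sqrt{7} \approx - 31.749 i$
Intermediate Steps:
$h{\left(g \right)} = 3$ ($h{\left(g \right)} = 2 - -1 = 2 + 1 = 3$)
$Y{\left(m,S \right)} = -3$ ($Y{\left(m,S \right)} = - \frac{3^{2}}{3} = \left(- \frac{1}{3}\right) 9 = -3$)
$\left(-5 - 7\right) \sqrt{-4 + Y{\left(5,4 \right)}} = \left(-5 - 7\right) \sqrt{-4 - 3} = \left(-5 - 7\right) \sqrt{-7} = \left(-5 - 7\right) i \sqrt{7} = - 12 i \sqrt{7}$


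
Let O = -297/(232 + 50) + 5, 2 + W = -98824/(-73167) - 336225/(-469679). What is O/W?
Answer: 12749416258803/214895776790 ≈ 59.328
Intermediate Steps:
W = 2286125285/34365003393 (W = -2 + (-98824/(-73167) - 336225/(-469679)) = -2 + (-98824*(-1/73167) - 336225*(-1/469679)) = -2 + (98824/73167 + 336225/469679) = -2 + 71016132071/34365003393 = 2286125285/34365003393 ≈ 0.066525)
O = 371/94 (O = -297/282 + 5 = (1/282)*(-297) + 5 = -99/94 + 5 = 371/94 ≈ 3.9468)
O/W = 371/(94*(2286125285/34365003393)) = (371/94)*(34365003393/2286125285) = 12749416258803/214895776790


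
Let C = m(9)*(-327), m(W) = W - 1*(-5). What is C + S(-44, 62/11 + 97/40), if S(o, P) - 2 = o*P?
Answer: -49307/10 ≈ -4930.7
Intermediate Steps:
m(W) = 5 + W (m(W) = W + 5 = 5 + W)
S(o, P) = 2 + P*o (S(o, P) = 2 + o*P = 2 + P*o)
C = -4578 (C = (5 + 9)*(-327) = 14*(-327) = -4578)
C + S(-44, 62/11 + 97/40) = -4578 + (2 + (62/11 + 97/40)*(-44)) = -4578 + (2 + (3547/440)*(-44)) = -4578 + (2 - 3547/10) = -4578 - 3527/10 = -49307/10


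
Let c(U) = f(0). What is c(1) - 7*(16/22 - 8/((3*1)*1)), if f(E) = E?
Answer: 448/33 ≈ 13.576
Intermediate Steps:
c(U) = 0
c(1) - 7*(16/22 - 8/((3*1)*1)) = 0 - 7*(16/22 - 8/((3*1)*1)) = 0 - 7*(16*(1/22) - 8/(3*1)) = 0 - 7*(8/11 - 8/3) = 0 - 7*(-64/33) = 0 + 448/33 = 448/33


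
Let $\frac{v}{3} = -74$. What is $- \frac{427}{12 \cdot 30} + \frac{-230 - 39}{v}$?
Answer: $\frac{341}{13320} \approx 0.025601$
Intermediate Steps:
$v = -222$ ($v = 3 \left(-74\right) = -222$)
$- \frac{427}{12 \cdot 30} + \frac{-230 - 39}{v} = - \frac{427}{12 \cdot 30} + \frac{-230 - 39}{-222} = - \frac{427}{360} + \left(-230 - 39\right) \left(- \frac{1}{222}\right) = \left(-427\right) \frac{1}{360} - - \frac{269}{222} = - \frac{427}{360} + \frac{269}{222} = \frac{341}{13320}$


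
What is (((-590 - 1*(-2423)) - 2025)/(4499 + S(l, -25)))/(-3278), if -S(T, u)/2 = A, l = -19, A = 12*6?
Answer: 96/7137845 ≈ 1.3449e-5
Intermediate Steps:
A = 72
S(T, u) = -144 (S(T, u) = -2*72 = -144)
(((-590 - 1*(-2423)) - 2025)/(4499 + S(l, -25)))/(-3278) = (((-590 - 1*(-2423)) - 2025)/(4499 - 144))/(-3278) = (((-590 + 2423) - 2025)/4355)*(-1/3278) = ((1833 - 2025)*(1/4355))*(-1/3278) = -192*1/4355*(-1/3278) = -192/4355*(-1/3278) = 96/7137845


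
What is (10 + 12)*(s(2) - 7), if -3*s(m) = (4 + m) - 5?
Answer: -484/3 ≈ -161.33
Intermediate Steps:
s(m) = ⅓ - m/3 (s(m) = -((4 + m) - 5)/3 = -(-1 + m)/3 = ⅓ - m/3)
(10 + 12)*(s(2) - 7) = (10 + 12)*((⅓ - ⅓*2) - 7) = 22*((⅓ - ⅔) - 7) = 22*(-⅓ - 7) = 22*(-22/3) = -484/3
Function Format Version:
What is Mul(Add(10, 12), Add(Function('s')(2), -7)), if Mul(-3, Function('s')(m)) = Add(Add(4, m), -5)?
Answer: Rational(-484, 3) ≈ -161.33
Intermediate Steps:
Function('s')(m) = Add(Rational(1, 3), Mul(Rational(-1, 3), m)) (Function('s')(m) = Mul(Rational(-1, 3), Add(Add(4, m), -5)) = Mul(Rational(-1, 3), Add(-1, m)) = Add(Rational(1, 3), Mul(Rational(-1, 3), m)))
Mul(Add(10, 12), Add(Function('s')(2), -7)) = Mul(Add(10, 12), Add(Add(Rational(1, 3), Mul(Rational(-1, 3), 2)), -7)) = Mul(22, Add(Add(Rational(1, 3), Rational(-2, 3)), -7)) = Mul(22, Add(Rational(-1, 3), -7)) = Mul(22, Rational(-22, 3)) = Rational(-484, 3)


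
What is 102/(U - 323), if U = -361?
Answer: -17/114 ≈ -0.14912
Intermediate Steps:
102/(U - 323) = 102/(-361 - 323) = 102/(-684) = -1/684*102 = -17/114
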